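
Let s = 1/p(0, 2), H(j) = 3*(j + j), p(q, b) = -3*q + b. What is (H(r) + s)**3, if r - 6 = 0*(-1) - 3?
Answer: 50653/8 ≈ 6331.6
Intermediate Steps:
r = 3 (r = 6 + (0*(-1) - 3) = 6 + (0 - 3) = 6 - 3 = 3)
p(q, b) = b - 3*q
H(j) = 6*j (H(j) = 3*(2*j) = 6*j)
s = 1/2 (s = 1/(2 - 3*0) = 1/(2 + 0) = 1/2 ≈ 0.50000)
(H(r) + s)**3 = (6*3 + 1/2)**3 = (18 + 1/2)**3 = (37/2)**3 = 50653/8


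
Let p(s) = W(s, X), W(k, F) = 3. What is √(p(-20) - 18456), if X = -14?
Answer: I*√18453 ≈ 135.84*I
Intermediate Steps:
p(s) = 3
√(p(-20) - 18456) = √(3 - 18456) = √(-18453) = I*√18453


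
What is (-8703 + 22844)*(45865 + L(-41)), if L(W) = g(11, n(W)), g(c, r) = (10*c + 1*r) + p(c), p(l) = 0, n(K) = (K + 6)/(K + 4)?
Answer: 24055396510/37 ≈ 6.5015e+8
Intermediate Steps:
n(K) = (6 + K)/(4 + K)
g(c, r) = r + 10*c (g(c, r) = (10*c + 1*r) + 0 = (10*c + r) + 0 = (r + 10*c) + 0 = r + 10*c)
L(W) = 110 + (6 + W)/(4 + W) (L(W) = (6 + W)/(4 + W) + 10*11 = (6 + W)/(4 + W) + 110 = 110 + (6 + W)/(4 + W))
(-8703 + 22844)*(45865 + L(-41)) = (-8703 + 22844)*(45865 + (446 + 111*(-41))/(4 - 41)) = 14141*(45865 + (446 - 4551)/(-37)) = 14141*(45865 - 1/37*(-4105)) = 14141*(45865 + 4105/37) = 14141*(1701110/37) = 24055396510/37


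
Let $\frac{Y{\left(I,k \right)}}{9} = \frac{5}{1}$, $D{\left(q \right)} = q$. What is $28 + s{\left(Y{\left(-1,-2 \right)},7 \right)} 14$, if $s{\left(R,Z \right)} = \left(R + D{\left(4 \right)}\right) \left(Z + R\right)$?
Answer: $35700$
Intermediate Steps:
$Y{\left(I,k \right)} = 45$ ($Y{\left(I,k \right)} = 9 \cdot \frac{5}{1} = 9 \cdot 5 \cdot 1 = 9 \cdot 5 = 45$)
$s{\left(R,Z \right)} = \left(4 + R\right) \left(R + Z\right)$ ($s{\left(R,Z \right)} = \left(R + 4\right) \left(Z + R\right) = \left(4 + R\right) \left(R + Z\right)$)
$28 + s{\left(Y{\left(-1,-2 \right)},7 \right)} 14 = 28 + \left(45^{2} + 4 \cdot 45 + 4 \cdot 7 + 45 \cdot 7\right) 14 = 28 + \left(2025 + 180 + 28 + 315\right) 14 = 28 + 2548 \cdot 14 = 28 + 35672 = 35700$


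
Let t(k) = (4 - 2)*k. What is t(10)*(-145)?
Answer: -2900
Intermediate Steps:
t(k) = 2*k
t(10)*(-145) = (2*10)*(-145) = 20*(-145) = -2900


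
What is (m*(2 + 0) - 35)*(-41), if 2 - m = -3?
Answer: 1025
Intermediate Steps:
m = 5 (m = 2 - 1*(-3) = 2 + 3 = 5)
(m*(2 + 0) - 35)*(-41) = (5*(2 + 0) - 35)*(-41) = (5*2 - 35)*(-41) = (10 - 35)*(-41) = -25*(-41) = 1025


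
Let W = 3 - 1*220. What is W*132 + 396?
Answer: -28248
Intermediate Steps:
W = -217 (W = 3 - 220 = -217)
W*132 + 396 = -217*132 + 396 = -28644 + 396 = -28248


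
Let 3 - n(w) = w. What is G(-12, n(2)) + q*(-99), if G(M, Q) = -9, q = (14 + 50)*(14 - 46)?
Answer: 202743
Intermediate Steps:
n(w) = 3 - w
q = -2048 (q = 64*(-32) = -2048)
G(-12, n(2)) + q*(-99) = -9 - 2048*(-99) = -9 + 202752 = 202743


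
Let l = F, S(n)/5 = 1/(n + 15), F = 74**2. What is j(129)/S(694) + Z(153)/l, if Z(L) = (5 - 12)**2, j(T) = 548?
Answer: 2127601477/27380 ≈ 77706.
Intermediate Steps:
F = 5476
Z(L) = 49 (Z(L) = (-7)**2 = 49)
S(n) = 5/(15 + n) (S(n) = 5/(n + 15) = 5/(15 + n))
l = 5476
j(129)/S(694) + Z(153)/l = 548/((5/(15 + 694))) + 49/5476 = 548/((5/709)) + 49*(1/5476) = 548/((5*(1/709))) + 49/5476 = 548/(5/709) + 49/5476 = 548*(709/5) + 49/5476 = 388532/5 + 49/5476 = 2127601477/27380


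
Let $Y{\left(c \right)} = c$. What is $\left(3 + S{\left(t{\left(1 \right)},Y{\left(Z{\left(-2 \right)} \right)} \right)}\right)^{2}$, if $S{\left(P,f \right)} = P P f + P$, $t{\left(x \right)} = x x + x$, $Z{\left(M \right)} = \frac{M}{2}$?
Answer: $1$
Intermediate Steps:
$Z{\left(M \right)} = \frac{M}{2}$ ($Z{\left(M \right)} = M \frac{1}{2} = \frac{M}{2}$)
$t{\left(x \right)} = x + x^{2}$ ($t{\left(x \right)} = x^{2} + x = x + x^{2}$)
$S{\left(P,f \right)} = P + f P^{2}$ ($S{\left(P,f \right)} = P^{2} f + P = f P^{2} + P = P + f P^{2}$)
$\left(3 + S{\left(t{\left(1 \right)},Y{\left(Z{\left(-2 \right)} \right)} \right)}\right)^{2} = \left(3 + 1 \left(1 + 1\right) \left(1 + 1 \left(1 + 1\right) \frac{1}{2} \left(-2\right)\right)\right)^{2} = \left(3 + 1 \cdot 2 \left(1 + 1 \cdot 2 \left(-1\right)\right)\right)^{2} = \left(3 + 2 \left(1 + 2 \left(-1\right)\right)\right)^{2} = \left(3 + 2 \left(1 - 2\right)\right)^{2} = \left(3 + 2 \left(-1\right)\right)^{2} = \left(3 - 2\right)^{2} = 1^{2} = 1$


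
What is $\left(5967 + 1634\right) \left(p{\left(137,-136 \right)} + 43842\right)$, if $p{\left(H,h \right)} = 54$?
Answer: $333653496$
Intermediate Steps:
$\left(5967 + 1634\right) \left(p{\left(137,-136 \right)} + 43842\right) = \left(5967 + 1634\right) \left(54 + 43842\right) = 7601 \cdot 43896 = 333653496$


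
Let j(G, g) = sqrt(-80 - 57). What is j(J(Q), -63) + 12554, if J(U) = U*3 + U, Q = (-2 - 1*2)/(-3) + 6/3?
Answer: 12554 + I*sqrt(137) ≈ 12554.0 + 11.705*I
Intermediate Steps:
Q = 10/3 (Q = (-2 - 2)*(-1/3) + 6*(1/3) = -4*(-1/3) + 2 = 4/3 + 2 = 10/3 ≈ 3.3333)
J(U) = 4*U (J(U) = 3*U + U = 4*U)
j(G, g) = I*sqrt(137) (j(G, g) = sqrt(-137) = I*sqrt(137))
j(J(Q), -63) + 12554 = I*sqrt(137) + 12554 = 12554 + I*sqrt(137)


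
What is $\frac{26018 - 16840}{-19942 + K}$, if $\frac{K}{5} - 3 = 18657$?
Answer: $\frac{4589}{36679} \approx 0.12511$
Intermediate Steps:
$K = 93300$ ($K = 15 + 5 \cdot 18657 = 15 + 93285 = 93300$)
$\frac{26018 - 16840}{-19942 + K} = \frac{26018 - 16840}{-19942 + 93300} = \frac{9178}{73358} = 9178 \cdot \frac{1}{73358} = \frac{4589}{36679}$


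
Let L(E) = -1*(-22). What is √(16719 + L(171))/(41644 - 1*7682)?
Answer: √16741/33962 ≈ 0.0038098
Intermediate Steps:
L(E) = 22
√(16719 + L(171))/(41644 - 1*7682) = √(16719 + 22)/(41644 - 1*7682) = √16741/(41644 - 7682) = √16741/33962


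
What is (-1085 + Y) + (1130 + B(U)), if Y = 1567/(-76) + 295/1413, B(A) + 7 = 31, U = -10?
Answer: 5218021/107388 ≈ 48.590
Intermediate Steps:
B(A) = 24 (B(A) = -7 + 31 = 24)
Y = -2191751/107388 (Y = 1567*(-1/76) + 295*(1/1413) = -1567/76 + 295/1413 = -2191751/107388 ≈ -20.410)
(-1085 + Y) + (1130 + B(U)) = (-1085 - 2191751/107388) + (1130 + 24) = -118707731/107388 + 1154 = 5218021/107388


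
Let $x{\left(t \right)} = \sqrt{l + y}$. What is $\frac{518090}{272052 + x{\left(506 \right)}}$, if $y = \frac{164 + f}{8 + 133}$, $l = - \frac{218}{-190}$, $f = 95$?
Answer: $\frac{85817759091300}{45063392451823} - \frac{259045 \sqrt{535451730}}{495697316970053} \approx 1.9044$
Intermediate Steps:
$l = \frac{109}{95}$ ($l = \left(-218\right) \left(- \frac{1}{190}\right) = \frac{109}{95} \approx 1.1474$)
$y = \frac{259}{141}$ ($y = \frac{164 + 95}{8 + 133} = \frac{259}{141} \approx 1.8369$)
$x{\left(t \right)} = \frac{\sqrt{535451730}}{13395}$ ($x{\left(t \right)} = \sqrt{\frac{109}{95} + \frac{259}{141}} = \sqrt{\frac{39974}{13395}} = \frac{\sqrt{535451730}}{13395}$)
$\frac{518090}{272052 + x{\left(506 \right)}} = \frac{518090}{272052 + \frac{\sqrt{535451730}}{13395}}$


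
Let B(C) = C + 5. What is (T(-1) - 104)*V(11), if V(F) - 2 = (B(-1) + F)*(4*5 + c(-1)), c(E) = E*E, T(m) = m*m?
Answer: -32651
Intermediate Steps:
B(C) = 5 + C
T(m) = m**2
c(E) = E**2
V(F) = 86 + 21*F (V(F) = 2 + ((5 - 1) + F)*(4*5 + (-1)**2) = 2 + (4 + F)*(20 + 1) = 2 + (4 + F)*21 = 2 + (84 + 21*F) = 86 + 21*F)
(T(-1) - 104)*V(11) = ((-1)**2 - 104)*(86 + 21*11) = (1 - 104)*(86 + 231) = -103*317 = -32651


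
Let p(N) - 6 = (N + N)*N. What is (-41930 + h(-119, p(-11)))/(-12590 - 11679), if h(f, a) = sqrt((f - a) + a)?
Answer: 5990/3467 - I*sqrt(119)/24269 ≈ 1.7277 - 0.00044949*I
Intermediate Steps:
p(N) = 6 + 2*N**2 (p(N) = 6 + (N + N)*N = 6 + (2*N)*N = 6 + 2*N**2)
h(f, a) = sqrt(f)
(-41930 + h(-119, p(-11)))/(-12590 - 11679) = (-41930 + sqrt(-119))/(-12590 - 11679) = (-41930 + I*sqrt(119))/(-24269) = (-41930 + I*sqrt(119))*(-1/24269) = 5990/3467 - I*sqrt(119)/24269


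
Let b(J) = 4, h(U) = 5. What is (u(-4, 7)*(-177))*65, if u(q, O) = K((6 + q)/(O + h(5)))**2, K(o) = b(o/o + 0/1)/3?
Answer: -61360/3 ≈ -20453.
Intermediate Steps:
K(o) = 4/3
u(q, O) = 16/9 (u(q, O) = (4/3)**2 = 16/9)
(u(-4, 7)*(-177))*65 = ((16/9)*(-177))*65 = -944/3*65 = -61360/3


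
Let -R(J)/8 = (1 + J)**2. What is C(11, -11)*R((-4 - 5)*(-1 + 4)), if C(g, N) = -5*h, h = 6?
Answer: 162240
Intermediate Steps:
R(J) = -8*(1 + J)**2
C(g, N) = -30 (C(g, N) = -5*6 = -30)
C(11, -11)*R((-4 - 5)*(-1 + 4)) = -(-240)*(1 + (-4 - 5)*(-1 + 4))**2 = -(-240)*(1 - 9*3)**2 = -(-240)*(1 - 27)**2 = -(-240)*(-26)**2 = -(-240)*676 = -30*(-5408) = 162240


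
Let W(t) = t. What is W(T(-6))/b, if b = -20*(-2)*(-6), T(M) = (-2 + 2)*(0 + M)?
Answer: 0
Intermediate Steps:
T(M) = 0 (T(M) = 0*M = 0)
b = -240 (b = 40*(-6) = -240)
W(T(-6))/b = 0/(-240) = 0*(-1/240) = 0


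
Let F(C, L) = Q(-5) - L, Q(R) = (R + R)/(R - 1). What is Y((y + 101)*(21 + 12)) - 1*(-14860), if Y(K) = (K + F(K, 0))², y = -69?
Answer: 10201669/9 ≈ 1.1335e+6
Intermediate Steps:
Q(R) = 2*R/(-1 + R) (Q(R) = (2*R)/(-1 + R) = 2*R/(-1 + R))
F(C, L) = 5/3 - L (F(C, L) = 2*(-5)/(-1 - 5) - L = 2*(-5)/(-6) - L = 2*(-5)*(-⅙) - L = 5/3 - L)
Y(K) = (5/3 + K)² (Y(K) = (K + (5/3 - 1*0))² = (K + (5/3 + 0))² = (K + 5/3)² = (5/3 + K)²)
Y((y + 101)*(21 + 12)) - 1*(-14860) = (5 + 3*((-69 + 101)*(21 + 12)))²/9 - 1*(-14860) = (5 + 3*(32*33))²/9 + 14860 = (5 + 3*1056)²/9 + 14860 = (5 + 3168)²/9 + 14860 = (⅑)*3173² + 14860 = (⅑)*10067929 + 14860 = 10067929/9 + 14860 = 10201669/9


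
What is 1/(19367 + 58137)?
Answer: 1/77504 ≈ 1.2903e-5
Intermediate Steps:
1/(19367 + 58137) = 1/77504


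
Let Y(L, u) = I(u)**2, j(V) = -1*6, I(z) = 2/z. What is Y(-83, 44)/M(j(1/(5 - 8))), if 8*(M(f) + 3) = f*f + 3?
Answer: 2/1815 ≈ 0.0011019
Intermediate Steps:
j(V) = -6
M(f) = -21/8 + f**2/8 (M(f) = -3 + (f*f + 3)/8 = -3 + (f**2 + 3)/8 = -3 + (3 + f**2)/8 = -3 + (3/8 + f**2/8) = -21/8 + f**2/8)
Y(L, u) = 4/u**2 (Y(L, u) = (2/u)**2 = 4/u**2)
Y(-83, 44)/M(j(1/(5 - 8))) = (4/44**2)/(-21/8 + (1/8)*(-6)**2) = (4*(1/1936))/(-21/8 + (1/8)*36) = 1/(484*(-21/8 + 9/2)) = 1/(484*(15/8)) = (1/484)*(8/15) = 2/1815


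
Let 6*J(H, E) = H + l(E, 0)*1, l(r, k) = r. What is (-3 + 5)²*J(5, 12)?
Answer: 34/3 ≈ 11.333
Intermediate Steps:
J(H, E) = E/6 + H/6 (J(H, E) = (H + E*1)/6 = (H + E)/6 = (E + H)/6 = E/6 + H/6)
(-3 + 5)²*J(5, 12) = (-3 + 5)²*((⅙)*12 + (⅙)*5) = 2²*(2 + ⅚) = 4*(17/6) = 34/3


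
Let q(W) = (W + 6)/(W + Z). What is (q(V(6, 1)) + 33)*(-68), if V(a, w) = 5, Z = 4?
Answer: -20944/9 ≈ -2327.1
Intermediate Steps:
q(W) = (6 + W)/(4 + W) (q(W) = (W + 6)/(W + 4) = (6 + W)/(4 + W))
(q(V(6, 1)) + 33)*(-68) = ((6 + 5)/(4 + 5) + 33)*(-68) = (11/9 + 33)*(-68) = (308/9)*(-68) = -20944/9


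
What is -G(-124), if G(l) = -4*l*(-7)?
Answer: 3472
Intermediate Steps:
G(l) = 28*l
-G(-124) = -28*(-124) = -1*(-3472) = 3472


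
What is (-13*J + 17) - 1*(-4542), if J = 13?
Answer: 4390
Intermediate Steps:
(-13*J + 17) - 1*(-4542) = (-13*13 + 17) - 1*(-4542) = (-169 + 17) + 4542 = -152 + 4542 = 4390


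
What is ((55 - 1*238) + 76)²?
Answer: 11449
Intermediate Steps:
((55 - 1*238) + 76)² = ((55 - 238) + 76)² = (-183 + 76)² = (-107)² = 11449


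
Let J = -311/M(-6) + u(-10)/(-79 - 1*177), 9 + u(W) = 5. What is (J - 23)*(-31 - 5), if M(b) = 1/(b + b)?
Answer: -2136393/16 ≈ -1.3352e+5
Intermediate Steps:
u(W) = -4 (u(W) = -9 + 5 = -4)
M(b) = 1/(2*b)
J = 238849/64 (J = -311/((½)/(-6)) - 4/(-79 - 1*177) = -311/((½)*(-⅙)) - 4/(-79 - 177) = -311/(-1/12) - 4/(-256) = -311*(-12) - 4*(-1/256) = 3732 + 1/64 = 238849/64 ≈ 3732.0)
(J - 23)*(-31 - 5) = (238849/64 - 23)*(-31 - 5) = (237377/64)*(-36) = -2136393/16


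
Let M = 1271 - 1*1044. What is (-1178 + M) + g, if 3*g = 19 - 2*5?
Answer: -948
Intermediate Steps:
M = 227 (M = 1271 - 1044 = 227)
g = 3 (g = (19 - 2*5)/3 = (19 - 10)/3 = (⅓)*9 = 3)
(-1178 + M) + g = (-1178 + 227) + 3 = -951 + 3 = -948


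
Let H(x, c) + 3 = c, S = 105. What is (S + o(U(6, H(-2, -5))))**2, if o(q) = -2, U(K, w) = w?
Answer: 10609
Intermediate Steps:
H(x, c) = -3 + c
(S + o(U(6, H(-2, -5))))**2 = (105 - 2)**2 = 103**2 = 10609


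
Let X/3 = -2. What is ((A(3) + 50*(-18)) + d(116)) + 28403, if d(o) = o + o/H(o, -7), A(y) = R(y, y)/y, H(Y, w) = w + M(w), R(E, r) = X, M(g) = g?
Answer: 193261/7 ≈ 27609.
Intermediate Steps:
X = -6 (X = 3*(-2) = -6)
R(E, r) = -6
H(Y, w) = 2*w (H(Y, w) = w + w = 2*w)
A(y) = -6/y
d(o) = 13*o/14 (d(o) = o + o/((2*(-7))) = o + o/(-14) = o + o*(-1/14) = o - o/14 = 13*o/14)
((A(3) + 50*(-18)) + d(116)) + 28403 = ((-6/3 + 50*(-18)) + (13/14)*116) + 28403 = ((-6*⅓ - 900) + 754/7) + 28403 = ((-2 - 900) + 754/7) + 28403 = (-902 + 754/7) + 28403 = -5560/7 + 28403 = 193261/7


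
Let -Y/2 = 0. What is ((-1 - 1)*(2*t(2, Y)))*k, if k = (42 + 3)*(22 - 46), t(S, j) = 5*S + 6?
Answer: 69120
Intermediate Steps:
Y = 0 (Y = -2*0 = 0)
t(S, j) = 6 + 5*S
k = -1080 (k = 45*(-24) = -1080)
((-1 - 1)*(2*t(2, Y)))*k = ((-1 - 1)*(2*(6 + 5*2)))*(-1080) = -4*(6 + 10)*(-1080) = -4*16*(-1080) = -2*32*(-1080) = -64*(-1080) = 69120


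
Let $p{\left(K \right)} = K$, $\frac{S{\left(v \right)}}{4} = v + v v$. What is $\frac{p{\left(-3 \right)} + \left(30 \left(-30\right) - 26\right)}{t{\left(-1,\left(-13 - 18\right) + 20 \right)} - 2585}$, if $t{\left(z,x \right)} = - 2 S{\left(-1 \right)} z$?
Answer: $\frac{929}{2585} \approx 0.35938$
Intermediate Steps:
$S{\left(v \right)} = 4 v + 4 v^{2}$ ($S{\left(v \right)} = 4 \left(v + v v\right) = 4 \left(v + v^{2}\right) = 4 v + 4 v^{2}$)
$t{\left(z,x \right)} = 0$ ($t{\left(z,x \right)} = - 2 \cdot 4 \left(-1\right) \left(1 - 1\right) z = - 2 \cdot 4 \left(-1\right) 0 z = \left(-2\right) 0 z = 0 z = 0$)
$\frac{p{\left(-3 \right)} + \left(30 \left(-30\right) - 26\right)}{t{\left(-1,\left(-13 - 18\right) + 20 \right)} - 2585} = \frac{-3 + \left(30 \left(-30\right) - 26\right)}{0 - 2585} = \frac{-3 - 926}{-2585} = \left(-3 - 926\right) \left(- \frac{1}{2585}\right) = \left(-929\right) \left(- \frac{1}{2585}\right) = \frac{929}{2585}$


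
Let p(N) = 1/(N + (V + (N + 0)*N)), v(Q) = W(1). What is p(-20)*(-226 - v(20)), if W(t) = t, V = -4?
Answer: -227/376 ≈ -0.60372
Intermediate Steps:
v(Q) = 1
p(N) = 1/(-4 + N + N²) (p(N) = 1/(N + (-4 + (N + 0)*N)) = 1/(N + (-4 + N*N)) = 1/(N + (-4 + N²)) = 1/(-4 + N + N²))
p(-20)*(-226 - v(20)) = (-226 - 1*1)/(-4 - 20 + (-20)²) = (-226 - 1)/(-4 - 20 + 400) = -227/376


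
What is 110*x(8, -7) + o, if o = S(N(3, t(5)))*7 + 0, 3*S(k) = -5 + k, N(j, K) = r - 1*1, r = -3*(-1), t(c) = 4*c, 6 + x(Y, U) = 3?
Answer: -337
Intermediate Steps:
x(Y, U) = -3 (x(Y, U) = -6 + 3 = -3)
r = 3
N(j, K) = 2 (N(j, K) = 3 - 1*1 = 3 - 1 = 2)
S(k) = -5/3 + k/3 (S(k) = (-5 + k)/3 = -5/3 + k/3)
o = -7 (o = (-5/3 + (⅓)*2)*7 + 0 = (-5/3 + ⅔)*7 + 0 = -1*7 + 0 = -7 + 0 = -7)
110*x(8, -7) + o = 110*(-3) - 7 = -330 - 7 = -337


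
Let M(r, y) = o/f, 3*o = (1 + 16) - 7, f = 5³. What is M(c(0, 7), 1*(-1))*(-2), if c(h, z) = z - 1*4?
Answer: -4/75 ≈ -0.053333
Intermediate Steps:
f = 125
c(h, z) = -4 + z (c(h, z) = z - 4 = -4 + z)
o = 10/3 (o = ((1 + 16) - 7)/3 = (17 - 7)/3 = (⅓)*10 = 10/3 ≈ 3.3333)
M(r, y) = 2/75 (M(r, y) = (10/3)/125 = (10/3)*(1/125) = 2/75)
M(c(0, 7), 1*(-1))*(-2) = (2/75)*(-2) = -4/75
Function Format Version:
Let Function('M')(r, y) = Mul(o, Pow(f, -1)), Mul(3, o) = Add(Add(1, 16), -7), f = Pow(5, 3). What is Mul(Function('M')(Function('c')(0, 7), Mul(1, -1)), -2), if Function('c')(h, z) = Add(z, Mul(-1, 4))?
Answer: Rational(-4, 75) ≈ -0.053333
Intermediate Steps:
f = 125
Function('c')(h, z) = Add(-4, z) (Function('c')(h, z) = Add(z, -4) = Add(-4, z))
o = Rational(10, 3) (o = Mul(Rational(1, 3), Add(Add(1, 16), -7)) = Mul(Rational(1, 3), Add(17, -7)) = Mul(Rational(1, 3), 10) = Rational(10, 3) ≈ 3.3333)
Function('M')(r, y) = Rational(2, 75) (Function('M')(r, y) = Mul(Rational(10, 3), Pow(125, -1)) = Mul(Rational(10, 3), Rational(1, 125)) = Rational(2, 75))
Mul(Function('M')(Function('c')(0, 7), Mul(1, -1)), -2) = Mul(Rational(2, 75), -2) = Rational(-4, 75)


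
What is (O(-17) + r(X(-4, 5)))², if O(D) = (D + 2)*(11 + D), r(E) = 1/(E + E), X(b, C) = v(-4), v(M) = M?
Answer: 516961/64 ≈ 8077.5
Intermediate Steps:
X(b, C) = -4
r(E) = 1/(2*E)
O(D) = (2 + D)*(11 + D)
(O(-17) + r(X(-4, 5)))² = ((22 + (-17)² + 13*(-17)) + (½)/(-4))² = ((22 + 289 - 221) + (½)*(-¼))² = (90 - ⅛)² = (719/8)² = 516961/64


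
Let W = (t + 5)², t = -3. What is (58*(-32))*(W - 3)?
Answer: -1856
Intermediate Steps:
W = 4 (W = (-3 + 5)² = 2² = 4)
(58*(-32))*(W - 3) = (58*(-32))*(4 - 3) = -1856*1 = -1856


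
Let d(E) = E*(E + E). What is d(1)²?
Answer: 4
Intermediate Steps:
d(E) = 2*E² (d(E) = E*(2*E) = 2*E²)
d(1)² = (2*1²)² = (2*1)² = 2² = 4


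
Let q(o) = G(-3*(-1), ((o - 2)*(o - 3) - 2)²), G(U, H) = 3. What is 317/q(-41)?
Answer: 317/3 ≈ 105.67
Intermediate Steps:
q(o) = 3
317/q(-41) = 317/3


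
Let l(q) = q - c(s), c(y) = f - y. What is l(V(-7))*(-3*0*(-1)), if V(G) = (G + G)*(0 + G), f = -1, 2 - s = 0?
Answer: 0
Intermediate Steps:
s = 2 (s = 2 - 1*0 = 2 + 0 = 2)
V(G) = 2*G² (V(G) = (2*G)*G = 2*G²)
c(y) = -1 - y
l(q) = 3 + q (l(q) = q - (-1 - 1*2) = q - (-1 - 2) = q - 1*(-3) = q + 3 = 3 + q)
l(V(-7))*(-3*0*(-1)) = (3 + 2*(-7)²)*(-3*0*(-1)) = (3 + 2*49)*(0*(-1)) = (3 + 98)*0 = 101*0 = 0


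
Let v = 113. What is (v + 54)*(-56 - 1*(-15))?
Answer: -6847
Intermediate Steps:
(v + 54)*(-56 - 1*(-15)) = (113 + 54)*(-56 - 1*(-15)) = 167*(-56 + 15) = 167*(-41) = -6847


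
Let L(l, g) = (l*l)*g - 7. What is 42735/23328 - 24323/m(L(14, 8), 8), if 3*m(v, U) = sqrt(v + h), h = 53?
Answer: 14245/7776 - 24323*sqrt(1614)/538 ≈ -1814.5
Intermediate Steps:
L(l, g) = -7 + g*l**2 (L(l, g) = l**2*g - 7 = g*l**2 - 7 = -7 + g*l**2)
m(v, U) = sqrt(53 + v)/3 (m(v, U) = sqrt(v + 53)/3 = sqrt(53 + v)/3)
42735/23328 - 24323/m(L(14, 8), 8) = 42735/23328 - 24323*3/sqrt(53 + (-7 + 8*14**2)) = 42735*(1/23328) - 24323*3/sqrt(53 + (-7 + 8*196)) = 14245/7776 - 24323*3/sqrt(53 + (-7 + 1568)) = 14245/7776 - 24323*3/sqrt(53 + 1561) = 14245/7776 - 24323*sqrt(1614)/538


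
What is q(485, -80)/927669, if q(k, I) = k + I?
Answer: 135/309223 ≈ 0.00043658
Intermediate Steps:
q(k, I) = I + k
q(485, -80)/927669 = (-80 + 485)/927669 = 405*(1/927669) = 135/309223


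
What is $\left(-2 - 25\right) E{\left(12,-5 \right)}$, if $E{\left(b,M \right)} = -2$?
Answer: $54$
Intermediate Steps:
$\left(-2 - 25\right) E{\left(12,-5 \right)} = \left(-2 - 25\right) \left(-2\right) = \left(-27\right) \left(-2\right) = 54$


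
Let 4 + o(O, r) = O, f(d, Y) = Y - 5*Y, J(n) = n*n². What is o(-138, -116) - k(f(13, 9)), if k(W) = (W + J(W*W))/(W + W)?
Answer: 60465891/2 ≈ 3.0233e+7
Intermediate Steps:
J(n) = n³
f(d, Y) = -4*Y
o(O, r) = -4 + O
k(W) = (W + W⁶)/(2*W) (k(W) = (W + (W*W)³)/(W + W) = (W + (W²)³)/((2*W)) = (W + W⁶)*(1/(2*W)) = (W + W⁶)/(2*W))
o(-138, -116) - k(f(13, 9)) = (-4 - 138) - (½ + (-4*9)⁵/2) = -142 - (½ + (½)*(-36)⁵) = -142 - (½ + (½)*(-60466176)) = -142 - (½ - 30233088) = -142 - 1*(-60466175/2) = -142 + 60466175/2 = 60465891/2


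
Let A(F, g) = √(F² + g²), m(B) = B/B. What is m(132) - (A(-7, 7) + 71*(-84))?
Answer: 5965 - 7*√2 ≈ 5955.1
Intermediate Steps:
m(B) = 1
m(132) - (A(-7, 7) + 71*(-84)) = 1 - (√((-7)² + 7²) + 71*(-84)) = 1 - (√(49 + 49) - 5964) = 1 - (√98 - 5964) = 1 - (7*√2 - 5964) = 1 - (-5964 + 7*√2) = 1 + (5964 - 7*√2) = 5965 - 7*√2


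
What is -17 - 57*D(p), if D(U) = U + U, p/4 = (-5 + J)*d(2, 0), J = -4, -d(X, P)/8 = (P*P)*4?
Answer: -17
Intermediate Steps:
d(X, P) = -32*P² (d(X, P) = -8*P*P*4 = -8*P²*4 = -32*P²)
p = 0 (p = 4*((-5 - 4)*(-32*0²)) = 4*(-(-288)*0) = 4*(-9*0) = 4*0 = 0)
D(U) = 2*U
-17 - 57*D(p) = -17 - 114*0 = -17 - 57*0 = -17 + 0 = -17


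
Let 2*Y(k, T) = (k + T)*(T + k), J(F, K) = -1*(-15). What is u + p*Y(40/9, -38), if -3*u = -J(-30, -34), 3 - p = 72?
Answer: -1048711/27 ≈ -38841.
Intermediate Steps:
p = -69 (p = 3 - 1*72 = 3 - 72 = -69)
J(F, K) = 15
Y(k, T) = (T + k)²/2 (Y(k, T) = ((k + T)*(T + k))/2 = ((T + k)*(T + k))/2 = (T + k)²/2)
u = 5 (u = -(-1)*15/3 = -⅓*(-15) = 5)
u + p*Y(40/9, -38) = 5 - 69*(-38 + 40/9)²/2 = 5 - 69*(-302/9)²/2 = 5 - 69*91204/(2*81) = 5 - 69*45602/81 = 5 - 1048846/27 = -1048711/27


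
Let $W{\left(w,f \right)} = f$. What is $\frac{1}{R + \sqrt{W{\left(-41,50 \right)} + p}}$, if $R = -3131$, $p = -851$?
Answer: $- \frac{3131}{9803962} - \frac{3 i \sqrt{89}}{9803962} \approx -0.00031936 - 2.8868 \cdot 10^{-6} i$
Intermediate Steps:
$\frac{1}{R + \sqrt{W{\left(-41,50 \right)} + p}} = \frac{1}{-3131 + \sqrt{50 - 851}} = \frac{1}{-3131 + \sqrt{-801}} = \frac{1}{-3131 + 3 i \sqrt{89}}$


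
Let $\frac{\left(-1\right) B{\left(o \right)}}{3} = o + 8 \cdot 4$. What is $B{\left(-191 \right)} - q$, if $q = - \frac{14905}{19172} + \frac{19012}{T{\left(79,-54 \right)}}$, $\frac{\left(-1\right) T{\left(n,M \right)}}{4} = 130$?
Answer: $\frac{640958943}{1246180} \approx 514.34$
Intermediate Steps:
$T{\left(n,M \right)} = -520$ ($T{\left(n,M \right)} = \left(-4\right) 130 = -520$)
$B{\left(o \right)} = -96 - 3 o$ ($B{\left(o \right)} = - 3 \left(o + 8 \cdot 4\right) = - 3 \left(o + 32\right) = - 3 \left(32 + o\right) = -96 - 3 o$)
$q = - \frac{46531083}{1246180}$ ($q = - \frac{14905}{19172} + \frac{19012}{-520} = \left(-14905\right) \frac{1}{19172} + 19012 \left(- \frac{1}{520}\right) = - \frac{14905}{19172} - \frac{4753}{130} = - \frac{46531083}{1246180} \approx -37.339$)
$B{\left(-191 \right)} - q = \left(-96 - -573\right) - - \frac{46531083}{1246180} = \left(-96 + 573\right) + \frac{46531083}{1246180} = 477 + \frac{46531083}{1246180} = \frac{640958943}{1246180}$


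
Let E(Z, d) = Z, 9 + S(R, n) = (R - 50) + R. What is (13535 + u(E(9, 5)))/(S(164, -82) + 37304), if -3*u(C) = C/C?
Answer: 40604/112719 ≈ 0.36022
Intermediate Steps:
S(R, n) = -59 + 2*R (S(R, n) = -9 + ((R - 50) + R) = -9 + ((-50 + R) + R) = -9 + (-50 + 2*R) = -59 + 2*R)
u(C) = -⅓ (u(C) = -C/(3*C) = -⅓*1 = -⅓)
(13535 + u(E(9, 5)))/(S(164, -82) + 37304) = (13535 - ⅓)/((-59 + 2*164) + 37304) = 40604/(3*((-59 + 328) + 37304)) = 40604/(3*(269 + 37304)) = (40604/3)/37573 = (40604/3)*(1/37573) = 40604/112719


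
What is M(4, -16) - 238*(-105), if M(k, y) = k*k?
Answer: 25006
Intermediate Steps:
M(k, y) = k**2
M(4, -16) - 238*(-105) = 4**2 - 238*(-105) = 16 + 24990 = 25006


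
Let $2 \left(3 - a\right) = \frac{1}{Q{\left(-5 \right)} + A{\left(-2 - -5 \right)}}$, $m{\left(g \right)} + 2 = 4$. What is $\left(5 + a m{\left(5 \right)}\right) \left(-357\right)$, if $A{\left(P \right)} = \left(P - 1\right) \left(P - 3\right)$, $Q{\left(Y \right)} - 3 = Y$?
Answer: $- \frac{8211}{2} \approx -4105.5$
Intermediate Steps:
$Q{\left(Y \right)} = 3 + Y$
$m{\left(g \right)} = 2$ ($m{\left(g \right)} = -2 + 4 = 2$)
$A{\left(P \right)} = \left(-1 + P\right) \left(-3 + P\right)$
$a = \frac{13}{4}$ ($a = 3 - \frac{1}{2 \left(\left(3 - 5\right) + \left(3 + \left(-2 - -5\right)^{2} - 4 \left(-2 - -5\right)\right)\right)} = 3 - \frac{1}{2 \left(-2 + \left(3 + \left(-2 + 5\right)^{2} - 4 \left(-2 + 5\right)\right)\right)} = 3 - \frac{1}{2 \left(-2 + \left(3 + 3^{2} - 12\right)\right)} = 3 - \frac{1}{2 \left(-2 + \left(3 + 9 - 12\right)\right)} = 3 - \frac{1}{2 \left(-2 + 0\right)} = 3 - \frac{1}{2 \left(-2\right)} = 3 - - \frac{1}{4} = 3 + \frac{1}{4} = \frac{13}{4} \approx 3.25$)
$\left(5 + a m{\left(5 \right)}\right) \left(-357\right) = \left(5 + \frac{13}{4} \cdot 2\right) \left(-357\right) = \left(5 + \frac{13}{2}\right) \left(-357\right) = \frac{23}{2} \left(-357\right) = - \frac{8211}{2}$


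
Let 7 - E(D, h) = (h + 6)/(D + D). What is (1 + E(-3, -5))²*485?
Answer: 1164485/36 ≈ 32347.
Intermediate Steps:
E(D, h) = 7 - (6 + h)/(2*D) (E(D, h) = 7 - (h + 6)/(D + D) = 7 - (6 + h)/(2*D))
(1 + E(-3, -5))²*485 = (1 + (½)*(-6 - 1*(-5) + 14*(-3))/(-3))²*485 = (1 + (½)*(-⅓)*(-6 + 5 - 42))²*485 = (1 + (½)*(-⅓)*(-43))²*485 = (1 + 43/6)²*485 = (49/6)²*485 = (2401/36)*485 = 1164485/36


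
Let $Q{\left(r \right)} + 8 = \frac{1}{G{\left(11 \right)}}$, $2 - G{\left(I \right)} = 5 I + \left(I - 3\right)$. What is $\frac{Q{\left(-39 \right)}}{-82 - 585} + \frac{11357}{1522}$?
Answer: $\frac{462826517}{61925614} \approx 7.4739$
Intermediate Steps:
$G{\left(I \right)} = 5 - 6 I$ ($G{\left(I \right)} = 2 - \left(5 I + \left(I - 3\right)\right) = 2 - \left(5 I + \left(-3 + I\right)\right) = 2 - \left(-3 + 6 I\right) = 5 - 6 I$)
$Q{\left(r \right)} = - \frac{489}{61}$ ($Q{\left(r \right)} = -8 + \frac{1}{5 - 66} = -8 + \frac{1}{-61} = -8 - \frac{1}{61} = - \frac{489}{61}$)
$\frac{Q{\left(-39 \right)}}{-82 - 585} + \frac{11357}{1522} = - \frac{489}{61 \left(-82 - 585\right)} + \frac{11357}{1522} = - \frac{489}{61 \left(-82 - 585\right)} + 11357 \cdot \frac{1}{1522} = - \frac{489}{61 \left(-667\right)} + \frac{11357}{1522} = \left(- \frac{489}{61}\right) \left(- \frac{1}{667}\right) + \frac{11357}{1522} = \frac{489}{40687} + \frac{11357}{1522} = \frac{462826517}{61925614}$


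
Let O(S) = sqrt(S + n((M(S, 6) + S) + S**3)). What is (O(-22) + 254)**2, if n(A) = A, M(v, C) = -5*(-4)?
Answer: 53844 + 2032*I*sqrt(667) ≈ 53844.0 + 52479.0*I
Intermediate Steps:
M(v, C) = 20
O(S) = sqrt(20 + S**3 + 2*S) (O(S) = sqrt(S + ((20 + S) + S**3)) = sqrt(S + (20 + S + S**3)) = sqrt(20 + S**3 + 2*S))
(O(-22) + 254)**2 = (sqrt(20 + (-22)**3 + 2*(-22)) + 254)**2 = (sqrt(20 - 10648 - 44) + 254)**2 = (sqrt(-10672) + 254)**2 = (4*I*sqrt(667) + 254)**2 = (254 + 4*I*sqrt(667))**2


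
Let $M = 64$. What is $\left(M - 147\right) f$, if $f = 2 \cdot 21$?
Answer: $-3486$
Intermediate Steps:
$f = 42$
$\left(M - 147\right) f = \left(64 - 147\right) 42 = \left(-83\right) 42 = -3486$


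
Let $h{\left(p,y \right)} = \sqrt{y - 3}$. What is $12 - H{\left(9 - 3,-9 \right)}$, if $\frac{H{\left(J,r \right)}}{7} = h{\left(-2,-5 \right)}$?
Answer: $12 - 14 i \sqrt{2} \approx 12.0 - 19.799 i$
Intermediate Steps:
$h{\left(p,y \right)} = \sqrt{-3 + y}$
$H{\left(J,r \right)} = 14 i \sqrt{2}$ ($H{\left(J,r \right)} = 7 \sqrt{-3 - 5} = 7 \sqrt{-8} = 7 \cdot 2 i \sqrt{2} = 14 i \sqrt{2}$)
$12 - H{\left(9 - 3,-9 \right)} = 12 - 14 i \sqrt{2}$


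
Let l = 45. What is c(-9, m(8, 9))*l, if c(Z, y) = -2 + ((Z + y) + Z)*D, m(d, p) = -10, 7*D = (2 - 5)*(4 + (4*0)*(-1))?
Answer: 2070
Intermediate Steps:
D = -12/7 (D = ((2 - 5)*(4 + (4*0)*(-1)))/7 = (-3*(4 + 0*(-1)))/7 = (-3*(4 + 0))/7 = (-3*4)/7 = (⅐)*(-12) = -12/7 ≈ -1.7143)
c(Z, y) = -2 - 24*Z/7 - 12*y/7 (c(Z, y) = -2 + ((Z + y) + Z)*(-12/7) = -2 + (y + 2*Z)*(-12/7) = -2 + (-24*Z/7 - 12*y/7) = -2 - 24*Z/7 - 12*y/7)
c(-9, m(8, 9))*l = (-2 - 24/7*(-9) - 12/7*(-10))*45 = (-2 + 216/7 + 120/7)*45 = 46*45 = 2070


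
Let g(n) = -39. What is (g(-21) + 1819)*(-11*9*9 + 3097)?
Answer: 3926680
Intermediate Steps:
(g(-21) + 1819)*(-11*9*9 + 3097) = (-39 + 1819)*(-11*9*9 + 3097) = 1780*(-99*9 + 3097) = 1780*(-891 + 3097) = 1780*2206 = 3926680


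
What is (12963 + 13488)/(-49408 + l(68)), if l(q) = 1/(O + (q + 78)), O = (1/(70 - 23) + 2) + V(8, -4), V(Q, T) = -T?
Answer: -20999155/39224457 ≈ -0.53536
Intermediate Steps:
O = 283/47 (O = (1/(70 - 23) + 2) - 1*(-4) = (1/47 + 2) + 4 = 95/47 + 4 = 283/47 ≈ 6.0213)
l(q) = 1/(3949/47 + q) (l(q) = 1/(283/47 + (q + 78)) = 1/(283/47 + (78 + q)) = 1/(3949/47 + q))
(12963 + 13488)/(-49408 + l(68)) = (12963 + 13488)/(-49408 + 47/(3949 + 47*68)) = 26451/(-49408 + 47/(3949 + 3196)) = 26451/(-49408 + 47/7145) = 26451/(-353020113/7145) = 26451*(-7145/353020113) = -20999155/39224457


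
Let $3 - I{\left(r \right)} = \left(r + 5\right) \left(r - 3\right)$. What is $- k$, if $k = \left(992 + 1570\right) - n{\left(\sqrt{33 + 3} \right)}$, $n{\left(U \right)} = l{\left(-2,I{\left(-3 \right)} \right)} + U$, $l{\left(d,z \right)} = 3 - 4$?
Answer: $-2557$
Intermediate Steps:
$I{\left(r \right)} = 3 - \left(-3 + r\right) \left(5 + r\right)$ ($I{\left(r \right)} = 3 - \left(r + 5\right) \left(r - 3\right) = 3 - \left(5 + r\right) \left(-3 + r\right) = 3 - \left(-3 + r\right) \left(5 + r\right)$)
$l{\left(d,z \right)} = -1$ ($l{\left(d,z \right)} = 3 - 4 = -1$)
$n{\left(U \right)} = -1 + U$
$k = 2557$ ($k = \left(992 + 1570\right) - \left(-1 + \sqrt{33 + 3}\right) = 2562 - \left(-1 + \sqrt{36}\right) = 2562 - \left(-1 + 6\right) = 2562 - 5 = 2557$)
$- k = \left(-1\right) 2557 = -2557$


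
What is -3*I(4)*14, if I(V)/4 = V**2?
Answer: -2688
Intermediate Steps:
I(V) = 4*V**2
-3*I(4)*14 = -12*4**2*14 = -12*16*14 = -3*64*14 = -192*14 = -2688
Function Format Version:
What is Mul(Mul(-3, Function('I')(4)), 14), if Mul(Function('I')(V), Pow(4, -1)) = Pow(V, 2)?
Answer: -2688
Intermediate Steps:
Function('I')(V) = Mul(4, Pow(V, 2))
Mul(Mul(-3, Function('I')(4)), 14) = Mul(Mul(-3, Mul(4, Pow(4, 2))), 14) = Mul(Mul(-3, Mul(4, 16)), 14) = Mul(Mul(-3, 64), 14) = Mul(-192, 14) = -2688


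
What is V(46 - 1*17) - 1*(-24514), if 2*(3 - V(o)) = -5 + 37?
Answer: 24501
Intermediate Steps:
V(o) = -13 (V(o) = 3 - (-5 + 37)/2 = 3 - ½*32 = 3 - 16 = -13)
V(46 - 1*17) - 1*(-24514) = -13 - 1*(-24514) = -13 + 24514 = 24501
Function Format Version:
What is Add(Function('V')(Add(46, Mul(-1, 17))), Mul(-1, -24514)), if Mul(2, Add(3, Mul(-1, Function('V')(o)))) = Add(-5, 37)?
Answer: 24501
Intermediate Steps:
Function('V')(o) = -13 (Function('V')(o) = Add(3, Mul(Rational(-1, 2), Add(-5, 37))) = Add(3, Mul(Rational(-1, 2), 32)) = Add(3, -16) = -13)
Add(Function('V')(Add(46, Mul(-1, 17))), Mul(-1, -24514)) = Add(-13, Mul(-1, -24514)) = Add(-13, 24514) = 24501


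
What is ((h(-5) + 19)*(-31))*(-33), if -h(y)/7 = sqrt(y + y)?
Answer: 19437 - 7161*I*sqrt(10) ≈ 19437.0 - 22645.0*I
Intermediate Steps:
h(y) = -7*sqrt(2)*sqrt(y) (h(y) = -7*sqrt(y + y) = -7*sqrt(2)*sqrt(y))
((h(-5) + 19)*(-31))*(-33) = ((-7*sqrt(2)*sqrt(-5) + 19)*(-31))*(-33) = ((-7*sqrt(2)*I*sqrt(5) + 19)*(-31))*(-33) = ((-7*I*sqrt(10) + 19)*(-31))*(-33) = ((19 - 7*I*sqrt(10))*(-31))*(-33) = (-589 + 217*I*sqrt(10))*(-33) = 19437 - 7161*I*sqrt(10)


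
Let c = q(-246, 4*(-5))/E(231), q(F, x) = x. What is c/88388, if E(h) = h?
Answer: -5/5104407 ≈ -9.7955e-7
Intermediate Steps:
c = -20/231 (c = (4*(-5))/231 = -20*1/231 = -20/231 ≈ -0.086580)
c/88388 = -20/231/88388 = -20/231*1/88388 = -5/5104407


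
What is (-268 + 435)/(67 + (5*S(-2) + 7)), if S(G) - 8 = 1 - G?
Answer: 167/129 ≈ 1.2946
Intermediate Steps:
S(G) = 9 - G (S(G) = 8 + (1 - G) = 9 - G)
(-268 + 435)/(67 + (5*S(-2) + 7)) = (-268 + 435)/(67 + (5*(9 - 1*(-2)) + 7)) = 167/(67 + (5*(9 + 2) + 7)) = 167/(67 + (5*11 + 7)) = 167/(67 + (55 + 7)) = 167/(67 + 62) = 167/129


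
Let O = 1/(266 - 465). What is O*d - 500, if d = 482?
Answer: -99982/199 ≈ -502.42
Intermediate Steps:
O = -1/199 (O = 1/(-199) = -1/199 ≈ -0.0050251)
O*d - 500 = -1/199*482 - 500 = -482/199 - 500 = -99982/199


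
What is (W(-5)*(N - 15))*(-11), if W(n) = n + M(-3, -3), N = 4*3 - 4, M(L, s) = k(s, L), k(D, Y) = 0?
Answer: -385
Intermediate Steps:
M(L, s) = 0
N = 8 (N = 12 - 4 = 8)
W(n) = n (W(n) = n + 0 = n)
(W(-5)*(N - 15))*(-11) = -5*(8 - 15)*(-11) = -5*(-7)*(-11) = 35*(-11) = -385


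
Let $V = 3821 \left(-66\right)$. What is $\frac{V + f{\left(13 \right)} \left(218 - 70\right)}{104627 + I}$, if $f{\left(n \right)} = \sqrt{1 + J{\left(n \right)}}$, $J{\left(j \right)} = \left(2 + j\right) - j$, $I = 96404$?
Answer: $- \frac{252186}{201031} + \frac{148 \sqrt{3}}{201031} \approx -1.2532$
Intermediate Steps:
$V = -252186$
$J{\left(j \right)} = 2$
$f{\left(n \right)} = \sqrt{3}$ ($f{\left(n \right)} = \sqrt{1 + 2} = \sqrt{3}$)
$\frac{V + f{\left(13 \right)} \left(218 - 70\right)}{104627 + I} = \frac{-252186 + \sqrt{3} \left(218 - 70\right)}{104627 + 96404} = \frac{-252186 + \sqrt{3} \cdot 148}{201031} = \left(-252186 + 148 \sqrt{3}\right) \frac{1}{201031} = - \frac{252186}{201031} + \frac{148 \sqrt{3}}{201031}$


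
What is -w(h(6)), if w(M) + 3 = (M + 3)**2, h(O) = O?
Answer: -78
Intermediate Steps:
w(M) = -3 + (3 + M)**2 (w(M) = -3 + (M + 3)**2 = -3 + (3 + M)**2)
-w(h(6)) = -(-3 + (3 + 6)**2) = -(-3 + 9**2) = -(-3 + 81) = -1*78 = -78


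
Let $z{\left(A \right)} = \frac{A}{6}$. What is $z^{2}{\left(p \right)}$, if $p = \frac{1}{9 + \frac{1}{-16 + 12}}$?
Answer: $\frac{4}{11025} \approx 0.00036281$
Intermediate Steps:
$p = \frac{4}{35}$ ($p = \frac{1}{9 + \frac{1}{-4}} = \frac{1}{9 - \frac{1}{4}} = \frac{1}{\frac{35}{4}} = \frac{4}{35} \approx 0.11429$)
$z{\left(A \right)} = \frac{A}{6}$ ($z{\left(A \right)} = A \frac{1}{6} = \frac{A}{6}$)
$z^{2}{\left(p \right)} = \left(\frac{1}{6} \cdot \frac{4}{35}\right)^{2} = \left(\frac{2}{105}\right)^{2} = \frac{4}{11025}$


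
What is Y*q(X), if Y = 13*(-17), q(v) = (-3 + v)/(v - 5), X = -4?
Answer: -1547/9 ≈ -171.89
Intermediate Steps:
q(v) = (-3 + v)/(-5 + v)
Y = -221
Y*q(X) = -221*(-3 - 4)/(-5 - 4) = -221*(-7)/(-9) = -(-221)*(-7)/9 = -221*7/9 = -1547/9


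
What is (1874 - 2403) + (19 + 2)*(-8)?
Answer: -697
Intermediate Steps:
(1874 - 2403) + (19 + 2)*(-8) = -529 + 21*(-8) = -529 - 168 = -697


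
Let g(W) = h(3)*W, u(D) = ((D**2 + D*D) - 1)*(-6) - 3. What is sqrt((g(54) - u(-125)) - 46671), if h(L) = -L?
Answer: 2*sqrt(35166) ≈ 375.05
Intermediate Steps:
u(D) = 3 - 12*D**2 (u(D) = ((D**2 + D**2) - 1)*(-6) - 3 = (2*D**2 - 1)*(-6) - 3 = (-1 + 2*D**2)*(-6) - 3 = (6 - 12*D**2) - 3 = 3 - 12*D**2)
g(W) = -3*W (g(W) = (-1*3)*W = -3*W)
sqrt((g(54) - u(-125)) - 46671) = sqrt((-3*54 - (3 - 12*(-125)**2)) - 46671) = sqrt((-162 - (3 - 12*15625)) - 46671) = sqrt((-162 - (3 - 187500)) - 46671) = sqrt((-162 - 1*(-187497)) - 46671) = sqrt((-162 + 187497) - 46671) = sqrt(187335 - 46671) = sqrt(140664) = 2*sqrt(35166)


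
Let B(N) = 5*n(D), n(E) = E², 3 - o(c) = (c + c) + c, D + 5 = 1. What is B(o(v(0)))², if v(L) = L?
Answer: 6400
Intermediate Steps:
D = -4 (D = -5 + 1 = -4)
o(c) = 3 - 3*c (o(c) = 3 - ((c + c) + c) = 3 - (2*c + c) = 3 - 3*c)
B(N) = 80 (B(N) = 5*(-4)² = 5*16 = 80)
B(o(v(0)))² = 80² = 6400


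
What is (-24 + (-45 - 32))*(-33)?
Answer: 3333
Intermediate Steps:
(-24 + (-45 - 32))*(-33) = (-24 - 77)*(-33) = -101*(-33) = 3333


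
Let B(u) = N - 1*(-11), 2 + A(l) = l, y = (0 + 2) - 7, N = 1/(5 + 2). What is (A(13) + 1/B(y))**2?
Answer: 748225/6084 ≈ 122.98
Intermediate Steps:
N = 1/7 ≈ 0.14286
y = -5 (y = 2 - 7 = -5)
A(l) = -2 + l
B(u) = 78/7 (B(u) = 1/7 - 1*(-11) = 1/7 + 11 = 78/7)
(A(13) + 1/B(y))**2 = ((-2 + 13) + 1/(78/7))**2 = (11 + 7/78)**2 = (865/78)**2 = 748225/6084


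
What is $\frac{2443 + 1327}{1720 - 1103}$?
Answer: $\frac{3770}{617} \approx 6.1102$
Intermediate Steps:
$\frac{2443 + 1327}{1720 - 1103} = \frac{3770}{617}$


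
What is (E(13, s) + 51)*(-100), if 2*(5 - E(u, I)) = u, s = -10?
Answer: -4950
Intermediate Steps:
E(u, I) = 5 - u/2
(E(13, s) + 51)*(-100) = ((5 - ½*13) + 51)*(-100) = ((5 - 13/2) + 51)*(-100) = (-3/2 + 51)*(-100) = (99/2)*(-100) = -4950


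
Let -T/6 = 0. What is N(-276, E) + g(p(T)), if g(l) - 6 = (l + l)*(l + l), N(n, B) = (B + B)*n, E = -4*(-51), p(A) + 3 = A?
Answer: -112566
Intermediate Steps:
T = 0 (T = -6*0 = 0)
p(A) = -3 + A
E = 204
N(n, B) = 2*B*n (N(n, B) = (2*B)*n = 2*B*n)
g(l) = 6 + 4*l² (g(l) = 6 + (l + l)*(l + l) = 6 + (2*l)*(2*l) = 6 + 4*l²)
N(-276, E) + g(p(T)) = 2*204*(-276) + (6 + 4*(-3 + 0)²) = -112608 + (6 + 4*(-3)²) = -112608 + (6 + 4*9) = -112608 + (6 + 36) = -112608 + 42 = -112566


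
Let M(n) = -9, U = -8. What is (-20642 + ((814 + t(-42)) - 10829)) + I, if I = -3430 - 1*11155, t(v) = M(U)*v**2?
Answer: -61118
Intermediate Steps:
t(v) = -9*v**2
I = -14585 (I = -3430 - 11155 = -14585)
(-20642 + ((814 + t(-42)) - 10829)) + I = (-20642 + ((814 - 9*(-42)**2) - 10829)) - 14585 = (-20642 + ((814 - 9*1764) - 10829)) - 14585 = (-20642 + ((814 - 15876) - 10829)) - 14585 = (-20642 + (-15062 - 10829)) - 14585 = (-20642 - 25891) - 14585 = -46533 - 14585 = -61118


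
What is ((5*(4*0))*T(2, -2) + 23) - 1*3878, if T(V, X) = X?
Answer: -3855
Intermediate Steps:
((5*(4*0))*T(2, -2) + 23) - 1*3878 = ((5*(4*0))*(-2) + 23) - 1*3878 = ((5*0)*(-2) + 23) - 3878 = (0*(-2) + 23) - 3878 = (0 + 23) - 3878 = 23 - 3878 = -3855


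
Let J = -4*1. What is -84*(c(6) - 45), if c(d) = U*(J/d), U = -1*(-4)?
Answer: 4004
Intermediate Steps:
J = -4
U = 4
c(d) = -16/d (c(d) = 4*(-4/d) = -16/d)
-84*(c(6) - 45) = -84*(-16/6 - 45) = -84*(-16*⅙ - 45) = -84*(-8/3 - 45) = -84*(-143/3) = 4004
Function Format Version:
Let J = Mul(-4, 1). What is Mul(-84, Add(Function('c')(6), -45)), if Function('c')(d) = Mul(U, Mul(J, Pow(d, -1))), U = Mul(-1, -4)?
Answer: 4004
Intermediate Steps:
J = -4
U = 4
Function('c')(d) = Mul(-16, Pow(d, -1)) (Function('c')(d) = Mul(4, Mul(-4, Pow(d, -1))) = Mul(-16, Pow(d, -1)))
Mul(-84, Add(Function('c')(6), -45)) = Mul(-84, Add(Mul(-16, Pow(6, -1)), -45)) = Mul(-84, Add(Mul(-16, Rational(1, 6)), -45)) = Mul(-84, Add(Rational(-8, 3), -45)) = Mul(-84, Rational(-143, 3)) = 4004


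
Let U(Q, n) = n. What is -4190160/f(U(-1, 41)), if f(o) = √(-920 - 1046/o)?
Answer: 53720*I*√1589406/497 ≈ 1.3627e+5*I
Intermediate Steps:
-4190160/f(U(-1, 41)) = -4190160/√(-920 - 1046/41) = -4190160*(-I*√1589406/38766) = -(-53720)*I*√1589406/497 = 53720*I*√1589406/497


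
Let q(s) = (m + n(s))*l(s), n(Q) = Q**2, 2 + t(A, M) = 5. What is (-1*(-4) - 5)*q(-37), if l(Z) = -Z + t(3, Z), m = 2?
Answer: -54840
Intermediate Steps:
t(A, M) = 3 (t(A, M) = -2 + 5 = 3)
l(Z) = 3 - Z (l(Z) = -Z + 3 = 3 - Z)
q(s) = (2 + s**2)*(3 - s)
(-1*(-4) - 5)*q(-37) = (-1*(-4) - 5)*(-(-3 - 37)*(2 + (-37)**2)) = (4 - 5)*(-1*(-40)*(2 + 1369)) = -(-1)*(-40)*1371 = -1*54840 = -54840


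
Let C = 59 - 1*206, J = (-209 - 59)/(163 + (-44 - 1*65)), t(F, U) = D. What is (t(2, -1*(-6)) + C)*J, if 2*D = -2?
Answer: 19832/27 ≈ 734.52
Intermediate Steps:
D = -1 (D = (1/2)*(-2) = -1)
t(F, U) = -1
J = -134/27 (J = -268/(163 + (-44 - 65)) = -268/(163 - 109) = -268/54 = -268*1/54 = -134/27 ≈ -4.9630)
C = -147 (C = 59 - 206 = -147)
(t(2, -1*(-6)) + C)*J = (-1 - 147)*(-134/27) = -148*(-134/27) = 19832/27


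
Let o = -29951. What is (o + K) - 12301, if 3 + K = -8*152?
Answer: -43471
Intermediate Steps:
K = -1219 (K = -3 - 8*152 = -3 - 1216 = -1219)
(o + K) - 12301 = (-29951 - 1219) - 12301 = -31170 - 12301 = -43471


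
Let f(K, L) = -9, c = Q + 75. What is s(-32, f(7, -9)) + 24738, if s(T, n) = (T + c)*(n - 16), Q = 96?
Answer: 21263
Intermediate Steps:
c = 171 (c = 96 + 75 = 171)
s(T, n) = (-16 + n)*(171 + T) (s(T, n) = (T + 171)*(n - 16) = (171 + T)*(-16 + n) = (-16 + n)*(171 + T))
s(-32, f(7, -9)) + 24738 = (-2736 - 16*(-32) + 171*(-9) - 32*(-9)) + 24738 = (-2736 + 512 - 1539 + 288) + 24738 = -3475 + 24738 = 21263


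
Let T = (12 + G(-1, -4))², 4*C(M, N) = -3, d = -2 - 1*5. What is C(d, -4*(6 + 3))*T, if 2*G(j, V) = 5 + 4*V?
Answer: -507/16 ≈ -31.688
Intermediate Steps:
d = -7 (d = -2 - 5 = -7)
C(M, N) = -¾ (C(M, N) = (¼)*(-3) = -¾)
G(j, V) = 5/2 + 2*V (G(j, V) = (5 + 4*V)/2 = 5/2 + 2*V)
T = 169/4 (T = (12 + (5/2 + 2*(-4)))² = (12 + (5/2 - 8))² = (12 - 11/2)² = (13/2)² = 169/4 ≈ 42.250)
C(d, -4*(6 + 3))*T = -¾*169/4 = -507/16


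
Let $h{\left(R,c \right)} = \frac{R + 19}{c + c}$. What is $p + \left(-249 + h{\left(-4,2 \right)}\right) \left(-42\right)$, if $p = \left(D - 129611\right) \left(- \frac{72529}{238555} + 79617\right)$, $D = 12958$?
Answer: $- \frac{4431166822663681}{477110} \approx -9.2875 \cdot 10^{9}$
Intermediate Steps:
$h{\left(R,c \right)} = \frac{19 + R}{2 c}$
$p = - \frac{2215585868567618}{238555}$ ($p = \left(12958 - 129611\right) \left(- \frac{72529}{238555} + 79617\right) = - 116653 \left(\left(-72529\right) \frac{1}{238555} + 79617\right) = - 116653 \left(- \frac{72529}{238555} + 79617\right) = \left(-116653\right) \frac{18992960906}{238555} = - \frac{2215585868567618}{238555} \approx -9.2875 \cdot 10^{9}$)
$p + \left(-249 + h{\left(-4,2 \right)}\right) \left(-42\right) = - \frac{2215585868567618}{238555} + \left(-249 + \frac{19 - 4}{2 \cdot 2}\right) \left(-42\right) = - \frac{2215585868567618}{238555} + \left(-249 + \frac{1}{2} \cdot \frac{1}{2} \cdot 15\right) \left(-42\right) = - \frac{2215585868567618}{238555} + \left(-249 + \frac{15}{4}\right) \left(-42\right) = - \frac{2215585868567618}{238555} - - \frac{20601}{2} = - \frac{2215585868567618}{238555} + \frac{20601}{2} = - \frac{4431166822663681}{477110}$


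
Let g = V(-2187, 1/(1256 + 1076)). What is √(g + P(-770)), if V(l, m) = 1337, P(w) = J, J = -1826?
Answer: I*√489 ≈ 22.113*I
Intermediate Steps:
P(w) = -1826
g = 1337
√(g + P(-770)) = √(1337 - 1826) = √(-489) = I*√489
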